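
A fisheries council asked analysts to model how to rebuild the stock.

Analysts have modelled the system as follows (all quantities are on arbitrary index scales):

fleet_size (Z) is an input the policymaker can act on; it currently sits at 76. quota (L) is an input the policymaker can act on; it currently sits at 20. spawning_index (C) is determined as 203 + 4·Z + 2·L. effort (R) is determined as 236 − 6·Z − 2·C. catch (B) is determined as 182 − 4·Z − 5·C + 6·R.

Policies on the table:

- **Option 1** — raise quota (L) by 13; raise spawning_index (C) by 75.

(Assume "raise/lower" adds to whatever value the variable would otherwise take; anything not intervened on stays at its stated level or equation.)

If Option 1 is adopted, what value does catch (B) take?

-12458

Option 1 (L + 13, C + 75):
  Z = 76
  L = 20 + 13 = 33
  C = 203 + 4·76 + 2·33 (+75 from intervention) = 648
  R = 236 − 6·76 − 2·648 = -1516
  B = 182 − 4·76 − 5·648 + 6·(-1516) = -12458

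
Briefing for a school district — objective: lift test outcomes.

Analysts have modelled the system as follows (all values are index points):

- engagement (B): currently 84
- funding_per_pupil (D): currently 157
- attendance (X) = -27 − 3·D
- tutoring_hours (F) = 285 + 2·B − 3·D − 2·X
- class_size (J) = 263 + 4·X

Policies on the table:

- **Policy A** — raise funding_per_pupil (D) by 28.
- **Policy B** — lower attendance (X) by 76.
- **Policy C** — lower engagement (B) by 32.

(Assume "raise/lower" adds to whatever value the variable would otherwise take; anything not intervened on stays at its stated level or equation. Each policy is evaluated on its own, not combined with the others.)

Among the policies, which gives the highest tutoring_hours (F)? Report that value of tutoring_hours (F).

Policy A (D + 28):
  B = 84
  D = 157 + 28 = 185
  X = -27 − 3·185 = -582
  F = 285 + 2·84 − 3·185 − 2·(-582) = 1062
Policy B (X − 76):
  B = 84
  D = 157
  X = -27 − 3·157 (−76 from intervention) = -574
  F = 285 + 2·84 − 3·157 − 2·(-574) = 1130
Policy C (B − 32):
  B = 84 − 32 = 52
  D = 157
  X = -27 − 3·157 = -498
  F = 285 + 2·52 − 3·157 − 2·(-498) = 914
Comparing — Policy A: F=1062, Policy B: F=1130, Policy C: F=914. Highest is 1130 (Policy B).

1130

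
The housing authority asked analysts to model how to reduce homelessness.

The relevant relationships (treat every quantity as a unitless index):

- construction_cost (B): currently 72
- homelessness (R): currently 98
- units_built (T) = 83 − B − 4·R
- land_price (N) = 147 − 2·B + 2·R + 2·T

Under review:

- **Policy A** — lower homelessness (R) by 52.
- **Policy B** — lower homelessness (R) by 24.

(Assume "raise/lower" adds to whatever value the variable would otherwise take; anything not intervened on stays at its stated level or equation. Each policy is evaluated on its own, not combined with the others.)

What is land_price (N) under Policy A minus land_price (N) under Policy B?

Policy A (R − 52):
  B = 72
  R = 98 − 52 = 46
  T = 83 − 72 − 4·46 = -173
  N = 147 − 2·72 + 2·46 + 2·(-173) = -251
Policy B (R − 24):
  B = 72
  R = 98 − 24 = 74
  T = 83 − 72 − 4·74 = -285
  N = 147 − 2·72 + 2·74 + 2·(-285) = -419
N: -251 − (-419) = 168

168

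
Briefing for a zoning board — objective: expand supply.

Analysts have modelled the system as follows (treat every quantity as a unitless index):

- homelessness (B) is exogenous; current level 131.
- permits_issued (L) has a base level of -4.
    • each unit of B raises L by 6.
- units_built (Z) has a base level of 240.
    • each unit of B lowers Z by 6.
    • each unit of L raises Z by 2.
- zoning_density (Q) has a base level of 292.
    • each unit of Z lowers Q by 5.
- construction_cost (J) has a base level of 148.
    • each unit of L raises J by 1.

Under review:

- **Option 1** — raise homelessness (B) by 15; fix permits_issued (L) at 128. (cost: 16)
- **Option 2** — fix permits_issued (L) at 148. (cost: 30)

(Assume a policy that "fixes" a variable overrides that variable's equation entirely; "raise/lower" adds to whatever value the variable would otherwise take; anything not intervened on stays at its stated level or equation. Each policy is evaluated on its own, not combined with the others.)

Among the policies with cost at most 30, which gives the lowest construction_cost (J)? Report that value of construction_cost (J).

Option 1 (B + 15, L := 128):
  B = 131 + 15 = 146
  L = 128
  J = 148 + 128 = 276
Option 2 (L := 148):
  B = 131
  L = 148
  J = 148 + 148 = 296
Comparing — Option 1: J=276, Option 2: J=296. Lowest is 276 (Option 1).

276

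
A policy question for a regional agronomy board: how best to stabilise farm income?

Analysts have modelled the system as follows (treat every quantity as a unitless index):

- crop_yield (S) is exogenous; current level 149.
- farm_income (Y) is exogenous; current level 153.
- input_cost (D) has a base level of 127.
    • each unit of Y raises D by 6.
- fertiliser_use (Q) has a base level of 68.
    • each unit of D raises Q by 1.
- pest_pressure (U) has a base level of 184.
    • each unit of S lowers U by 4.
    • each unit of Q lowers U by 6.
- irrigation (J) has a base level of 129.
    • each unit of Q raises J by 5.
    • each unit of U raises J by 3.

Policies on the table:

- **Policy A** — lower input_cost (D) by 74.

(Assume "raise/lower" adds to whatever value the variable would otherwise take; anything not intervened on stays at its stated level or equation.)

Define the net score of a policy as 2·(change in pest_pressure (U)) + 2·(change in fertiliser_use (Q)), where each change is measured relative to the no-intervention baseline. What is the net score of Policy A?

Baseline:
  S = 149
  Y = 153
  D = 127 + 6·153 = 1045
  Q = 68 + 1045 = 1113
  U = 184 − 4·149 − 6·1113 = -7090
Policy A (D − 74):
  S = 149
  Y = 153
  D = 127 + 6·153 (−74 from intervention) = 971
  Q = 68 + 971 = 1039
  U = 184 − 4·149 − 6·1039 = -6646
ΔU = -6646 − (-7090) = 444; ΔQ = 1039 − 1113 = -74
Score = 2·444 + 2·(-74) = 740

740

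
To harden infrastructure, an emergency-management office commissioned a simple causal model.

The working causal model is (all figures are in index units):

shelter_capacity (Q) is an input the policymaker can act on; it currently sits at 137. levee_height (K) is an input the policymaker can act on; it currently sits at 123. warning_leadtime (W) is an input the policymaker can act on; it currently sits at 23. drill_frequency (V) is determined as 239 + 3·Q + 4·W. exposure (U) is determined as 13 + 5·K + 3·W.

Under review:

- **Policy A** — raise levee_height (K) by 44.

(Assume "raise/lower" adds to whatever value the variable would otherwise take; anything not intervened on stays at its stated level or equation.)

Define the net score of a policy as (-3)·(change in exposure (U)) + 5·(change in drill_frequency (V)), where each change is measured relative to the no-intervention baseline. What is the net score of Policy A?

Baseline:
  Q = 137
  K = 123
  W = 23
  V = 239 + 3·137 + 4·23 = 742
  U = 13 + 5·123 + 3·23 = 697
Policy A (K + 44):
  Q = 137
  K = 123 + 44 = 167
  W = 23
  V = 239 + 3·137 + 4·23 = 742
  U = 13 + 5·167 + 3·23 = 917
ΔU = 917 − 697 = 220; ΔV = 742 − 742 = 0
Score = (-3)·220 + 5·0 = -660

-660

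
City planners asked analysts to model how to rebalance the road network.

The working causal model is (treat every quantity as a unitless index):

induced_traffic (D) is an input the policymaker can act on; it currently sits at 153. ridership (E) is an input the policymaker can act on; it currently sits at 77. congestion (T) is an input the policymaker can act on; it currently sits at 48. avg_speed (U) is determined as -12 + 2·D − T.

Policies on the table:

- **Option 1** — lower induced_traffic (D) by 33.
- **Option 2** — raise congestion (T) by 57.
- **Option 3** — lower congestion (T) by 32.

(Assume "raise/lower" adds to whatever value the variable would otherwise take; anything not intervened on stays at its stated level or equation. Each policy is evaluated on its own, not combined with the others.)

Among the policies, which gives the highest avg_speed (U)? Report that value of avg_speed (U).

278

Option 1 (D − 33):
  D = 153 − 33 = 120
  T = 48
  U = -12 + 2·120 − 48 = 180
Option 2 (T + 57):
  D = 153
  T = 48 + 57 = 105
  U = -12 + 2·153 − 105 = 189
Option 3 (T − 32):
  D = 153
  T = 48 − 32 = 16
  U = -12 + 2·153 − 16 = 278
Comparing — Option 1: U=180, Option 2: U=189, Option 3: U=278. Highest is 278 (Option 3).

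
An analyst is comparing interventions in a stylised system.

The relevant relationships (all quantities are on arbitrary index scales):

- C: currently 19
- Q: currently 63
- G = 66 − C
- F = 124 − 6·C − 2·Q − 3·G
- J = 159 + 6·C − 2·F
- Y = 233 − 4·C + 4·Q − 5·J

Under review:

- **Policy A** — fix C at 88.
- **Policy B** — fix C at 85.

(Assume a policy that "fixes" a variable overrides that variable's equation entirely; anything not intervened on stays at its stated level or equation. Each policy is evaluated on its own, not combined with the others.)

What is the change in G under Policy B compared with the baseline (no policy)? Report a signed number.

-66

Baseline:
  C = 19
  G = 66 − 19 = 47
Policy B (C := 85):
  C = 85
  G = 66 − 85 = -19
Change in G: -19 − 47 = -66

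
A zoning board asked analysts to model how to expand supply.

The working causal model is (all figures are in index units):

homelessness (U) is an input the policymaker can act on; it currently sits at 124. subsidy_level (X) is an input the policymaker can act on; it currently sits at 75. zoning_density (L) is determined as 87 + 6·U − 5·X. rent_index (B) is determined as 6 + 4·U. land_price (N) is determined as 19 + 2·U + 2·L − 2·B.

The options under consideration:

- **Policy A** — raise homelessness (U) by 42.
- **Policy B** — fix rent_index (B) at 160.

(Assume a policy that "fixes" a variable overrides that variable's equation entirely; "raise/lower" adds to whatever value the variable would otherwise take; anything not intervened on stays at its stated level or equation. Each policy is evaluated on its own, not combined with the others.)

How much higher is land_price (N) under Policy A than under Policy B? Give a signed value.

-432

Policy A (U + 42):
  U = 124 + 42 = 166
  X = 75
  L = 87 + 6·166 − 5·75 = 708
  B = 6 + 4·166 = 670
  N = 19 + 2·166 + 2·708 − 2·670 = 427
Policy B (B := 160):
  U = 124
  X = 75
  L = 87 + 6·124 − 5·75 = 456
  B = 160
  N = 19 + 2·124 + 2·456 − 2·160 = 859
N: 427 − 859 = -432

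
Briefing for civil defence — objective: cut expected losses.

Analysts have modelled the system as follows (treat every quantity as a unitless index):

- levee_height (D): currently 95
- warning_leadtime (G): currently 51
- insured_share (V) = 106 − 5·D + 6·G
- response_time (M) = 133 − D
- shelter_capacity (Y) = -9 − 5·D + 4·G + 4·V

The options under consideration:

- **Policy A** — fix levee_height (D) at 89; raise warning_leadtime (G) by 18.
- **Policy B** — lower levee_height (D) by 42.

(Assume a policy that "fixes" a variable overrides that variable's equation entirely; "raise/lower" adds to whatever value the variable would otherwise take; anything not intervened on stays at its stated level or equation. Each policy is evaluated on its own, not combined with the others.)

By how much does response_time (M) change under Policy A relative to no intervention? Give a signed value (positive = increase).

6

Baseline:
  D = 95
  M = 133 − 95 = 38
Policy A (D := 89, G + 18):
  D = 89
  M = 133 − 89 = 44
Change in M: 44 − 38 = 6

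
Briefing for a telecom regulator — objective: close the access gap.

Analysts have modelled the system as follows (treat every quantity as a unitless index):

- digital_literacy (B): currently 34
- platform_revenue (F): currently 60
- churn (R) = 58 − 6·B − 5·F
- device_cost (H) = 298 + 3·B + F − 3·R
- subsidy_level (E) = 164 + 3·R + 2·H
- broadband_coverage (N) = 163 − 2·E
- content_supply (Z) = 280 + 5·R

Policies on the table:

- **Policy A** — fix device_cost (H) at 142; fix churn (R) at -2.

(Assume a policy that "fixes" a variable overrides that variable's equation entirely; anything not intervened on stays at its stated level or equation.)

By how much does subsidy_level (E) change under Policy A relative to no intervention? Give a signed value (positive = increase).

Baseline:
  B = 34
  F = 60
  R = 58 − 6·34 − 5·60 = -446
  H = 298 + 3·34 + 60 − 3·(-446) = 1798
  E = 164 + 3·(-446) + 2·1798 = 2422
Policy A (H := 142, R := -2):
  B = 34
  F = 60
  R = -2
  H = 142
  E = 164 + 3·(-2) + 2·142 = 442
Change in E: 442 − 2422 = -1980

-1980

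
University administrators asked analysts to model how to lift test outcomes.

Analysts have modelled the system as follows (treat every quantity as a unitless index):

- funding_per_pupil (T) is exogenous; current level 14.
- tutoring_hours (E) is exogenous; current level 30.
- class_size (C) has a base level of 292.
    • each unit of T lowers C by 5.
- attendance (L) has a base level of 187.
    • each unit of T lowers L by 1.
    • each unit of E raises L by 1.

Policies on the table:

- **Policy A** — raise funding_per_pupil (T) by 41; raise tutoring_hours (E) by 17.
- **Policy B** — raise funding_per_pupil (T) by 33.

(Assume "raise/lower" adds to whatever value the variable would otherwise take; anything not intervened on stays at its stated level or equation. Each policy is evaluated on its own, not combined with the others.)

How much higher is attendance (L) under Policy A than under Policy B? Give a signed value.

9

Policy A (T + 41, E + 17):
  T = 14 + 41 = 55
  E = 30 + 17 = 47
  L = 187 − 55 + 47 = 179
Policy B (T + 33):
  T = 14 + 33 = 47
  E = 30
  L = 187 − 47 + 30 = 170
L: 179 − 170 = 9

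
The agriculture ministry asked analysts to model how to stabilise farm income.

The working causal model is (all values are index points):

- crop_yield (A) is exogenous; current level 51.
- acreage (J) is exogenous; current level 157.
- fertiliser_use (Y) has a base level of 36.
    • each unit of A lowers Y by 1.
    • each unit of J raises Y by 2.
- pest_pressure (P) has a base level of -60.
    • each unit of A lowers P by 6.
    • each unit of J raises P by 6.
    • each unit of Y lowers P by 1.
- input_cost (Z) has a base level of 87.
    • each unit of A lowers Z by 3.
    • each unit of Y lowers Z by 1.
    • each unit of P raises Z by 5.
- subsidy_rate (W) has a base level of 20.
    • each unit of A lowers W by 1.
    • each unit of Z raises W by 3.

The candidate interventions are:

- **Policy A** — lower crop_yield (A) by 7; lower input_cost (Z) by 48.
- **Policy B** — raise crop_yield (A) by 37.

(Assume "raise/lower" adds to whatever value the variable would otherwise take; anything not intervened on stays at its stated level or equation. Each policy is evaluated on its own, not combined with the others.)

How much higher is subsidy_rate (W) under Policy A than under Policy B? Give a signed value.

3464

Policy A (A − 7, Z − 48):
  A = 51 − 7 = 44
  J = 157
  Y = 36 − 44 + 2·157 = 306
  P = -60 − 6·44 + 6·157 − 306 = 312
  Z = 87 − 3·44 − 306 + 5·312 (−48 from intervention) = 1161
  W = 20 − 44 + 3·1161 = 3459
Policy B (A + 37):
  A = 51 + 37 = 88
  J = 157
  Y = 36 − 88 + 2·157 = 262
  P = -60 − 6·88 + 6·157 − 262 = 92
  Z = 87 − 3·88 − 262 + 5·92 = 21
  W = 20 − 88 + 3·21 = -5
W: 3459 − (-5) = 3464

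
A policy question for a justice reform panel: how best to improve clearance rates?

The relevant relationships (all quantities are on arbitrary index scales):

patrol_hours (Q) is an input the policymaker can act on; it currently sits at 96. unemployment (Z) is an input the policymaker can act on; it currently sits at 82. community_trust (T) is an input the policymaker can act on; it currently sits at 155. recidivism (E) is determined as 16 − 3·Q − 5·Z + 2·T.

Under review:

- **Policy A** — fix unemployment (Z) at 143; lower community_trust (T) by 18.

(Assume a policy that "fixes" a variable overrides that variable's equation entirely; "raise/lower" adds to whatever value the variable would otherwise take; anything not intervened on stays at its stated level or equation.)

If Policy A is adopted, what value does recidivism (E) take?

-713

Policy A (Z := 143, T − 18):
  Q = 96
  Z = 143
  T = 155 − 18 = 137
  E = 16 − 3·96 − 5·143 + 2·137 = -713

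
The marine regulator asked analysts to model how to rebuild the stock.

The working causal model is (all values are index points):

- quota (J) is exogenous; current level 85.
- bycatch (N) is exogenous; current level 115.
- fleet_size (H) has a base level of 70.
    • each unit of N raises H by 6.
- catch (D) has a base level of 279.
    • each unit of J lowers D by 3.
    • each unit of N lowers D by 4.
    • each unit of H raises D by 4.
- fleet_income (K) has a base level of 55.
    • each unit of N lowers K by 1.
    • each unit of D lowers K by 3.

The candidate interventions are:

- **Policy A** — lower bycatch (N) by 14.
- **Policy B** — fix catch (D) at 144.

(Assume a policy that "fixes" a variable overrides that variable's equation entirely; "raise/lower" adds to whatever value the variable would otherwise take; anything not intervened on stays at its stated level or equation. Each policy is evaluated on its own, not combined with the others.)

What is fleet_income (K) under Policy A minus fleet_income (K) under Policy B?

Policy A (N − 14):
  J = 85
  N = 115 − 14 = 101
  H = 70 + 6·101 = 676
  D = 279 − 3·85 − 4·101 + 4·676 = 2324
  K = 55 − 101 − 3·2324 = -7018
Policy B (D := 144):
  J = 85
  N = 115
  H = 70 + 6·115 = 760
  D = 144
  K = 55 − 115 − 3·144 = -492
K: -7018 − (-492) = -6526

-6526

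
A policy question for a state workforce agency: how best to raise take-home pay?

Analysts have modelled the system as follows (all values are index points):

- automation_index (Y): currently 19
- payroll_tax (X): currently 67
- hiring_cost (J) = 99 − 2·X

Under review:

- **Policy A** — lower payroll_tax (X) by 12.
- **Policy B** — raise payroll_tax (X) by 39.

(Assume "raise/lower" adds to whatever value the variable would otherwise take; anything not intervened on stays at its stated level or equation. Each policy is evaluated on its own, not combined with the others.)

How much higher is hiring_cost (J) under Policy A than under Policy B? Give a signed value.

Policy A (X − 12):
  X = 67 − 12 = 55
  J = 99 − 2·55 = -11
Policy B (X + 39):
  X = 67 + 39 = 106
  J = 99 − 2·106 = -113
J: -11 − (-113) = 102

102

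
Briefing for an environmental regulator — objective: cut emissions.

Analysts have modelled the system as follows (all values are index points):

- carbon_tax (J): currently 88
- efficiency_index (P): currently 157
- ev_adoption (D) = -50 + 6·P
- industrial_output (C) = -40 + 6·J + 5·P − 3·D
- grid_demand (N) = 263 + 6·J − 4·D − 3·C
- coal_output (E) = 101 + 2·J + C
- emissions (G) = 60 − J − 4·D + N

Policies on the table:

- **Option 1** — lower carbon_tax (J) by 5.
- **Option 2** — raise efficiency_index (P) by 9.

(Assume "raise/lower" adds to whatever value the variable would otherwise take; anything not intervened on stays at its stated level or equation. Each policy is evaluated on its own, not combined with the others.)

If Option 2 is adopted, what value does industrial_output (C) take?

Option 2 (P + 9):
  J = 88
  P = 157 + 9 = 166
  D = -50 + 6·166 = 946
  C = -40 + 6·88 + 5·166 − 3·946 = -1520

-1520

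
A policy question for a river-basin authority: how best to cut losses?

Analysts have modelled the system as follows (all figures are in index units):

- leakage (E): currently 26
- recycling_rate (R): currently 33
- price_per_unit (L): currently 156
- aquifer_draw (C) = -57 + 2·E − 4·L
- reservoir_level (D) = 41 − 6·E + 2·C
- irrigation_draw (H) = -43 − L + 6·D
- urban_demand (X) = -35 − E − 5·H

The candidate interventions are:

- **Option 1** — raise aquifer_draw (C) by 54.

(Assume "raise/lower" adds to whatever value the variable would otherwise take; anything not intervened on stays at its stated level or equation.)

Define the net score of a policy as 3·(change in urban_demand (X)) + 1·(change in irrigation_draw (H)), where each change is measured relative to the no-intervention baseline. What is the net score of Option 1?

Baseline:
  E = 26
  L = 156
  C = -57 + 2·26 − 4·156 = -629
  D = 41 − 6·26 + 2·(-629) = -1373
  H = -43 − 156 + 6·(-1373) = -8437
  X = -35 − 26 − 5·(-8437) = 42124
Option 1 (C + 54):
  E = 26
  L = 156
  C = -57 + 2·26 − 4·156 (+54 from intervention) = -575
  D = 41 − 6·26 + 2·(-575) = -1265
  H = -43 − 156 + 6·(-1265) = -7789
  X = -35 − 26 − 5·(-7789) = 38884
ΔX = 38884 − 42124 = -3240; ΔH = -7789 − (-8437) = 648
Score = 3·(-3240) + 1·648 = -9072

-9072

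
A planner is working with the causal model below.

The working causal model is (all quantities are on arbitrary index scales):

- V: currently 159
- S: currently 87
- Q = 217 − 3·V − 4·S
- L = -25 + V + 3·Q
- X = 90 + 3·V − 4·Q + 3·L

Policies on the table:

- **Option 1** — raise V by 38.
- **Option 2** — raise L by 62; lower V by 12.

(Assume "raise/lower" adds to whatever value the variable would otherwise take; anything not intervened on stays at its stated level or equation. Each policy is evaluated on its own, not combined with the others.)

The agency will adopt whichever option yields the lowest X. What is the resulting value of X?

Option 1 (V + 38):
  V = 159 + 38 = 197
  S = 87
  Q = 217 − 3·197 − 4·87 = -722
  L = -25 + 197 + 3·(-722) = -1994
  X = 90 + 3·197 − 4·(-722) + 3·(-1994) = -2413
Option 2 (L + 62, V − 12):
  V = 159 − 12 = 147
  S = 87
  Q = 217 − 3·147 − 4·87 = -572
  L = -25 + 147 + 3·(-572) (+62 from intervention) = -1532
  X = 90 + 3·147 − 4·(-572) + 3·(-1532) = -1777
Comparing — Option 1: X=-2413, Option 2: X=-1777. Lowest is -2413 (Option 1).

-2413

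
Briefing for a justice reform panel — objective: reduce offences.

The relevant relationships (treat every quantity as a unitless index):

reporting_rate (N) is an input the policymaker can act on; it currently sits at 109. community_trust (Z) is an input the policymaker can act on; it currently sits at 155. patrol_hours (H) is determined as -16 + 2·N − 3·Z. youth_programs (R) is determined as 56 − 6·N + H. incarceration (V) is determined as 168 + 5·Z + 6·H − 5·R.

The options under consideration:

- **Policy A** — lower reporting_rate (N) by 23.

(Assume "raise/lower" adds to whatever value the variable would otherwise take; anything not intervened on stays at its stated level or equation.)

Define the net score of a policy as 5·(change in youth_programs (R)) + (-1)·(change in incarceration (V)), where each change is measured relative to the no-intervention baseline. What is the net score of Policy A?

1196

Baseline:
  N = 109
  Z = 155
  H = -16 + 2·109 − 3·155 = -263
  R = 56 − 6·109 + (-263) = -861
  V = 168 + 5·155 + 6·(-263) − 5·(-861) = 3670
Policy A (N − 23):
  N = 109 − 23 = 86
  Z = 155
  H = -16 + 2·86 − 3·155 = -309
  R = 56 − 6·86 + (-309) = -769
  V = 168 + 5·155 + 6·(-309) − 5·(-769) = 2934
ΔR = -769 − (-861) = 92; ΔV = 2934 − 3670 = -736
Score = 5·92 + (-1)·(-736) = 1196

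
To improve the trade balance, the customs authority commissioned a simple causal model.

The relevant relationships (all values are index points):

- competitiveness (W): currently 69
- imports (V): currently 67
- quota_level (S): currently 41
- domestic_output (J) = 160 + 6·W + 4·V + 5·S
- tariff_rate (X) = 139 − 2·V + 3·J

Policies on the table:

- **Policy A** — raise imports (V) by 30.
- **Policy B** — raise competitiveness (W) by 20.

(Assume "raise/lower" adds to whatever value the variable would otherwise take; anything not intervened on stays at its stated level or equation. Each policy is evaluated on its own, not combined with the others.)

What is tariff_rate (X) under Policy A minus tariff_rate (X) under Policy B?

Policy A (V + 30):
  W = 69
  V = 67 + 30 = 97
  S = 41
  J = 160 + 6·69 + 4·97 + 5·41 = 1167
  X = 139 − 2·97 + 3·1167 = 3446
Policy B (W + 20):
  W = 69 + 20 = 89
  V = 67
  S = 41
  J = 160 + 6·89 + 4·67 + 5·41 = 1167
  X = 139 − 2·67 + 3·1167 = 3506
X: 3446 − 3506 = -60

-60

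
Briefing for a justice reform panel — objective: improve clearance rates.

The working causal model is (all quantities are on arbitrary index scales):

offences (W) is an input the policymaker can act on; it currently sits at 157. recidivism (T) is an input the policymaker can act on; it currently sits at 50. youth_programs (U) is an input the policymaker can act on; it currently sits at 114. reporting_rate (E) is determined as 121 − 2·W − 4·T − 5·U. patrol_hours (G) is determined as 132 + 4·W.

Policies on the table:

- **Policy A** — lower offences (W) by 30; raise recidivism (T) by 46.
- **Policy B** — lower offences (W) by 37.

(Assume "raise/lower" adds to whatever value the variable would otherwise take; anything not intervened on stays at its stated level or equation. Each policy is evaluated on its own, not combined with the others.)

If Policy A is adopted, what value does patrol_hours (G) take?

Policy A (W − 30, T + 46):
  W = 157 − 30 = 127
  G = 132 + 4·127 = 640

640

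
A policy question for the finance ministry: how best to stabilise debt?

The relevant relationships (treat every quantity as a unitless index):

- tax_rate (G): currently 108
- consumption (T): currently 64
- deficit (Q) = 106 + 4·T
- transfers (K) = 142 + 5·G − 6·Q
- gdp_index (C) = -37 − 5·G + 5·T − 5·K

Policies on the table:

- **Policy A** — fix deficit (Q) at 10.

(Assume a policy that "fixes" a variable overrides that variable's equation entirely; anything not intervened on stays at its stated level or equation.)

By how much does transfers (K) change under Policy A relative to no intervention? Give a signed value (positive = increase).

Baseline:
  G = 108
  T = 64
  Q = 106 + 4·64 = 362
  K = 142 + 5·108 − 6·362 = -1490
Policy A (Q := 10):
  G = 108
  T = 64
  Q = 10
  K = 142 + 5·108 − 6·10 = 622
Change in K: 622 − (-1490) = 2112

2112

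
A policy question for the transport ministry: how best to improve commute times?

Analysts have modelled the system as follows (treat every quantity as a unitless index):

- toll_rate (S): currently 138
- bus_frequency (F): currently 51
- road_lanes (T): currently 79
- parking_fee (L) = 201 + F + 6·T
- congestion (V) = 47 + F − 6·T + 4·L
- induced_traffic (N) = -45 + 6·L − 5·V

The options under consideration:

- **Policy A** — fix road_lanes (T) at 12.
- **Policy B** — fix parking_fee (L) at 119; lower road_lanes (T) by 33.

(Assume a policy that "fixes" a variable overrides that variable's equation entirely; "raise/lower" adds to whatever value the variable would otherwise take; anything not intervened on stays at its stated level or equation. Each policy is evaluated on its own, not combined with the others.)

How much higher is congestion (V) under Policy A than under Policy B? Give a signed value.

Policy A (T := 12):
  F = 51
  T = 12
  L = 201 + 51 + 6·12 = 324
  V = 47 + 51 − 6·12 + 4·324 = 1322
Policy B (L := 119, T − 33):
  F = 51
  T = 79 − 33 = 46
  L = 119
  V = 47 + 51 − 6·46 + 4·119 = 298
V: 1322 − 298 = 1024

1024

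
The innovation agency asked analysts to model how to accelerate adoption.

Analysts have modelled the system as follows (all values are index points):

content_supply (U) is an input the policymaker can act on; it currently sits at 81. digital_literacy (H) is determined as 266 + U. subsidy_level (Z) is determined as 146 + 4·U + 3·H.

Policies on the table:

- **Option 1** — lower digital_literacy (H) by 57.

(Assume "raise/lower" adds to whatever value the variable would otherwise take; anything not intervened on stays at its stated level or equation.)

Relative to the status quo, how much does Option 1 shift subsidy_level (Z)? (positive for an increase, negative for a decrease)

-171

Baseline:
  U = 81
  H = 266 + 81 = 347
  Z = 146 + 4·81 + 3·347 = 1511
Option 1 (H − 57):
  U = 81
  H = 266 + 81 (−57 from intervention) = 290
  Z = 146 + 4·81 + 3·290 = 1340
Change in Z: 1340 − 1511 = -171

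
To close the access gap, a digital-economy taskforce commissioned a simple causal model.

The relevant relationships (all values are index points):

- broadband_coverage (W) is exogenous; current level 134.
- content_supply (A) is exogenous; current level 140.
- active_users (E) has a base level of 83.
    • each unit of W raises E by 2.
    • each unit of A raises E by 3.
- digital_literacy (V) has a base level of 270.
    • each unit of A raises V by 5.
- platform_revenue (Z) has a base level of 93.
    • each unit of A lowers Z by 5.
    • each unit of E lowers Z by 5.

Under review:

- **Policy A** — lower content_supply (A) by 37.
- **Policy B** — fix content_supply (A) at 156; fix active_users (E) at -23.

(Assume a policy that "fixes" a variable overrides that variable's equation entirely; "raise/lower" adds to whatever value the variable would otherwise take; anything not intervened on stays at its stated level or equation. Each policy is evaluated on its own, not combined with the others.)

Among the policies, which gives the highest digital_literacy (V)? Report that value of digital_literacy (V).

Policy A (A − 37):
  A = 140 − 37 = 103
  V = 270 + 5·103 = 785
Policy B (A := 156, E := -23):
  A = 156
  V = 270 + 5·156 = 1050
Comparing — Policy A: V=785, Policy B: V=1050. Highest is 1050 (Policy B).

1050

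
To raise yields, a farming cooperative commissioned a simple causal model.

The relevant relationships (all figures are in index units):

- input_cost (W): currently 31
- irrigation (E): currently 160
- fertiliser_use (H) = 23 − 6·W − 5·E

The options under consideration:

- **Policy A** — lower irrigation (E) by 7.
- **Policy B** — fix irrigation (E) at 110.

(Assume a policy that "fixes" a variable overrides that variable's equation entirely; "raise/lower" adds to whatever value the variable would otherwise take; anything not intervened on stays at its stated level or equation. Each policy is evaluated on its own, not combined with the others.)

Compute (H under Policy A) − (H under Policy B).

Policy A (E − 7):
  W = 31
  E = 160 − 7 = 153
  H = 23 − 6·31 − 5·153 = -928
Policy B (E := 110):
  W = 31
  E = 110
  H = 23 − 6·31 − 5·110 = -713
H: -928 − (-713) = -215

-215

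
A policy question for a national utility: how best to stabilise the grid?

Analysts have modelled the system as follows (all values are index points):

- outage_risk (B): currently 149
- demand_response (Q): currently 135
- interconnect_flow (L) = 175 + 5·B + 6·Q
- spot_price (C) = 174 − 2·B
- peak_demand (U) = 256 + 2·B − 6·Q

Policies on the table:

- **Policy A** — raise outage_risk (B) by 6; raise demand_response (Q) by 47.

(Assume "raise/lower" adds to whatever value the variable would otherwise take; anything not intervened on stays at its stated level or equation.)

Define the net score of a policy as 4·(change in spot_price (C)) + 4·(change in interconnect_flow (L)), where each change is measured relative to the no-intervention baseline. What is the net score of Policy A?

Baseline:
  B = 149
  Q = 135
  L = 175 + 5·149 + 6·135 = 1730
  C = 174 − 2·149 = -124
Policy A (B + 6, Q + 47):
  B = 149 + 6 = 155
  Q = 135 + 47 = 182
  L = 175 + 5·155 + 6·182 = 2042
  C = 174 − 2·155 = -136
ΔC = -136 − (-124) = -12; ΔL = 2042 − 1730 = 312
Score = 4·(-12) + 4·312 = 1200

1200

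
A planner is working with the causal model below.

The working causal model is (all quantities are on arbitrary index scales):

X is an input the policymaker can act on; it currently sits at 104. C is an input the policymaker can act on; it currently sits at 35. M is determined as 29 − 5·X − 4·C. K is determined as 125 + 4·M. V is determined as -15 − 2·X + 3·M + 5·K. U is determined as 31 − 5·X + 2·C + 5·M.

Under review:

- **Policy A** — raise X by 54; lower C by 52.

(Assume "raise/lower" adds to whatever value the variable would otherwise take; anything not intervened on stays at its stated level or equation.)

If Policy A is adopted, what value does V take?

-15645

Policy A (X + 54, C − 52):
  X = 104 + 54 = 158
  C = 35 − 52 = -17
  M = 29 − 5·158 − 4·(-17) = -693
  K = 125 + 4·(-693) = -2647
  V = -15 − 2·158 + 3·(-693) + 5·(-2647) = -15645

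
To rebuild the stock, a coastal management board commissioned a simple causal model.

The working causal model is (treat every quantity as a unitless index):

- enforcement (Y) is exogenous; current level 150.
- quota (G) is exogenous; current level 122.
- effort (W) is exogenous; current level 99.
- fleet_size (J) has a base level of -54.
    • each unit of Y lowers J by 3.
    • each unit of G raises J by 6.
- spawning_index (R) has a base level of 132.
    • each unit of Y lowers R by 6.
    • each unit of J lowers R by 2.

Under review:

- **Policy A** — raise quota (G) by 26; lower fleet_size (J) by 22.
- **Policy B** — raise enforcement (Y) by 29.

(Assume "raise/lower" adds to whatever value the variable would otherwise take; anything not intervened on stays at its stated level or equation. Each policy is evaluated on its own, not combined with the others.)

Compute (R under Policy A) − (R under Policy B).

-268

Policy A (G + 26, J − 22):
  Y = 150
  G = 122 + 26 = 148
  J = -54 − 3·150 + 6·148 (−22 from intervention) = 362
  R = 132 − 6·150 − 2·362 = -1492
Policy B (Y + 29):
  Y = 150 + 29 = 179
  G = 122
  J = -54 − 3·179 + 6·122 = 141
  R = 132 − 6·179 − 2·141 = -1224
R: -1492 − (-1224) = -268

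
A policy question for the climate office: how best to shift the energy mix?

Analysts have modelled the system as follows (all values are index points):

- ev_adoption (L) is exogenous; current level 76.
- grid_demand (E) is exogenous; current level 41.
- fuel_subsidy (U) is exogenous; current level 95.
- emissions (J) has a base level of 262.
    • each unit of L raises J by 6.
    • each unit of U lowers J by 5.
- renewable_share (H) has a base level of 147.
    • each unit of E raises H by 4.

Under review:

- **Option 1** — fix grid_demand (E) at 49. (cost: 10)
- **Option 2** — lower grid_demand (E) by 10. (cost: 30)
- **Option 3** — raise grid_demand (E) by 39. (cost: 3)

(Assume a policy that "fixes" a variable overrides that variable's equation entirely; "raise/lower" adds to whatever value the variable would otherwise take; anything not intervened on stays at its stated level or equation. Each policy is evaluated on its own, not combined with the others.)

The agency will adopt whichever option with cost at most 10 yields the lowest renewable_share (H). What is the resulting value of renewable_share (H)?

Option 1 (E := 49):
  E = 49
  H = 147 + 4·49 = 343
Option 3 (E + 39):
  E = 41 + 39 = 80
  H = 147 + 4·80 = 467
Comparing — Option 1: H=343, Option 3: H=467. Lowest is 343 (Option 1).

343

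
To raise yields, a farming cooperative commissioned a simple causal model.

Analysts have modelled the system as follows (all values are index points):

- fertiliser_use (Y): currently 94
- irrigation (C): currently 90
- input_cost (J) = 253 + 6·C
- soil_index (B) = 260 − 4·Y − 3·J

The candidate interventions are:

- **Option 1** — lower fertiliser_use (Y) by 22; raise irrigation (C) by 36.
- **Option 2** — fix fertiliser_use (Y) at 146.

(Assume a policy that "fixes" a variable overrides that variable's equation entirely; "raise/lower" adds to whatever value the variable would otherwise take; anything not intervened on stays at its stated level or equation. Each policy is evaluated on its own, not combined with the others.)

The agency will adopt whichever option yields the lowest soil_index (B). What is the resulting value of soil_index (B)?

-3055

Option 1 (Y − 22, C + 36):
  Y = 94 − 22 = 72
  C = 90 + 36 = 126
  J = 253 + 6·126 = 1009
  B = 260 − 4·72 − 3·1009 = -3055
Option 2 (Y := 146):
  Y = 146
  C = 90
  J = 253 + 6·90 = 793
  B = 260 − 4·146 − 3·793 = -2703
Comparing — Option 1: B=-3055, Option 2: B=-2703. Lowest is -3055 (Option 1).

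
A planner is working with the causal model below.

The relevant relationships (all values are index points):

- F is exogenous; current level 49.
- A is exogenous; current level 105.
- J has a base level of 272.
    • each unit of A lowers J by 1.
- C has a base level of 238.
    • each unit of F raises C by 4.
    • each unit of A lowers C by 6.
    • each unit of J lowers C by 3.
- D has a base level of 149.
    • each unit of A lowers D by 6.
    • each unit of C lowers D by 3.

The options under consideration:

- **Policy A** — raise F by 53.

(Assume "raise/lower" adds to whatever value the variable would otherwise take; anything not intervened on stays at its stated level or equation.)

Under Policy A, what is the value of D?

974

Policy A (F + 53):
  F = 49 + 53 = 102
  A = 105
  J = 272 − 105 = 167
  C = 238 + 4·102 − 6·105 − 3·167 = -485
  D = 149 − 6·105 − 3·(-485) = 974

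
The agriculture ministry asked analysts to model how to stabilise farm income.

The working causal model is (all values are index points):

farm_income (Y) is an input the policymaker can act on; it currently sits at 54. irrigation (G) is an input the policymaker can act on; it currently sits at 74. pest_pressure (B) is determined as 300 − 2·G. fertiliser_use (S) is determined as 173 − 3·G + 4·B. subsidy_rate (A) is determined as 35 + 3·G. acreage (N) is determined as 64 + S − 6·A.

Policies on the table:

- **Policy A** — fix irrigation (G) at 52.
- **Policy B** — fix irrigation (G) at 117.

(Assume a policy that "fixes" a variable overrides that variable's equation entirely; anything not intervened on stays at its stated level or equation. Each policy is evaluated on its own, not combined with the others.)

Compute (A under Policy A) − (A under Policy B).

Policy A (G := 52):
  G = 52
  A = 35 + 3·52 = 191
Policy B (G := 117):
  G = 117
  A = 35 + 3·117 = 386
A: 191 − 386 = -195

-195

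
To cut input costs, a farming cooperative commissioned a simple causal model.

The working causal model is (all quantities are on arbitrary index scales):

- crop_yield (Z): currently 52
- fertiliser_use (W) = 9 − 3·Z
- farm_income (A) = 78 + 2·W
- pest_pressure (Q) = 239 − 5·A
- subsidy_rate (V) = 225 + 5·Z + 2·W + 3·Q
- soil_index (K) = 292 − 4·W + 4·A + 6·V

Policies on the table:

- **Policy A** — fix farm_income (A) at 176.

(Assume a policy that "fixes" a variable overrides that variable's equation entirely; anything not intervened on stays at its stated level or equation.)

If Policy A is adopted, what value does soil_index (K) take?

-8808

Policy A (A := 176):
  Z = 52
  W = 9 − 3·52 = -147
  A = 176
  Q = 239 − 5·176 = -641
  V = 225 + 5·52 + 2·(-147) + 3·(-641) = -1732
  K = 292 − 4·(-147) + 4·176 + 6·(-1732) = -8808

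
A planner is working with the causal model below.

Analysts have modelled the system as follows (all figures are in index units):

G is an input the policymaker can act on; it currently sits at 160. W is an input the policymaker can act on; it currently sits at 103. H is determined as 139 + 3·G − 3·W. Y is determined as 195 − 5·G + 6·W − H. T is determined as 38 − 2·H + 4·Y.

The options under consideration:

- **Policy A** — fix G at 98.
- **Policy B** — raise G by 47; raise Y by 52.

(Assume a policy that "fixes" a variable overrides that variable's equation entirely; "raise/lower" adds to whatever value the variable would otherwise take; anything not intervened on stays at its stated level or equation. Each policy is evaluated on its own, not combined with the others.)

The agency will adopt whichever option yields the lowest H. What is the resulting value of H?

Policy A (G := 98):
  G = 98
  W = 103
  H = 139 + 3·98 − 3·103 = 124
Policy B (G + 47, Y + 52):
  G = 160 + 47 = 207
  W = 103
  H = 139 + 3·207 − 3·103 = 451
Comparing — Policy A: H=124, Policy B: H=451. Lowest is 124 (Policy A).

124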